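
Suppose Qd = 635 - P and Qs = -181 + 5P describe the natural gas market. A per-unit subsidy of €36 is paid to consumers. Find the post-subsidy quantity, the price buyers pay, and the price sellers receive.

Q' = 529; buyers pay €106; sellers receive €142

Pre-subsidy: 635 - P = -181 + 5P gives P* = 136, Q* = 499.
With the rebate, buyers effectively pay Pb = Ps − 36, where Ps is the price sellers receive.
Demand in terms of Ps becomes Qd = 635 − 1(Ps − 36) = 671 - Ps. Setting this equal to supply: 671 - Ps = -181 + 5Ps, so Ps = 142.
Buyers pay Pb = 142 − 36 = 106; Q' = -181 + 5·142 = 529.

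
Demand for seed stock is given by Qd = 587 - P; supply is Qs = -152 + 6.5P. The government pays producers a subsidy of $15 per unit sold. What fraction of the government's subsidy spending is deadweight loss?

DWL / government spending = 195/15044

Pre-subsidy: 587 - P = -152 + 6.5P gives P* = 1478/15, Q* = 7327/15.
With the subsidy, sellers receive Ps = Pb + 15 for each unit, where Pb is the price buyers pay.
Supply in terms of Pb becomes Qs = -152 + 6.5(Pb + 15) = -54.5 + 6.5Pb. Setting this equal to demand: 587 - Pb = -54.5 + 6.5Pb, so Pb = 1283/15.
Sellers receive Ps = 1283/15 + 15 = 1508/15; Q' = 587 − 1·(1283/15) = 7522/15.
ΔCS = ½(7327/15 + 7522/15)(1478/15 − 1283/15) = 193037/30; ΔPS = ½(7327/15 + 7522/15)(1508/15 − 1478/15) = 14849/15.
Government spending = 15 × 7522/15 = 7522.
DWL = ½ × 15 × (7522/15 − 7327/15) = 97.5; fraction = 97.5 / 7522 = 195/15044.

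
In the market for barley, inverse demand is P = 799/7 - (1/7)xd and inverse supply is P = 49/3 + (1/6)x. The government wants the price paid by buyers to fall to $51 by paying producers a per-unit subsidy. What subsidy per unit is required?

At a buyer price of 51, quantity demanded is 799 − 7·51 = 442.
Sellers supply 442 only when they receive Ps = 49/3 + (1/6)·442 = 90.
s = Ps − Pb = 90 − 51 = 39.

Required subsidy s = $39 per unit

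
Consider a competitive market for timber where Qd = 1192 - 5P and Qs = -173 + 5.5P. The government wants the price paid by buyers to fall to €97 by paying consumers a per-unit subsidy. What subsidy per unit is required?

At a buyer price of 97, quantity demanded is 1192 − 5·97 = 707.
Sellers supply 707 only when they receive Ps with -173 + 5.5·Ps = 707, i.e. Ps = 160.
s = Ps − Pb = 160 − 97 = 63.

Required subsidy s = €63 per unit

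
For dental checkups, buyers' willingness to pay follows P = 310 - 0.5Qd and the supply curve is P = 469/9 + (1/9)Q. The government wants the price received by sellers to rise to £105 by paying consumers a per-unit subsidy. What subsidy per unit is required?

Required subsidy s = £33 per unit

At a seller price of 105, quantity supplied is -469 + 9·105 = 476.
Buyers absorb 476 only when they pay Pb = 310 − 0.5·476 = 72.
s = Ps − Pb = 105 − 72 = 33.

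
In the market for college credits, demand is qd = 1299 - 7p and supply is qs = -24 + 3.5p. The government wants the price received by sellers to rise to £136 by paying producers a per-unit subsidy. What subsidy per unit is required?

At a seller price of 136, quantity supplied is -24 + 3.5·136 = 452.
Buyers absorb 452 only when they pay pb with 1299 − 7·pb = 452, i.e. pb = 121.
s = ps − pb = 136 − 121 = 15.

Required subsidy s = £15 per unit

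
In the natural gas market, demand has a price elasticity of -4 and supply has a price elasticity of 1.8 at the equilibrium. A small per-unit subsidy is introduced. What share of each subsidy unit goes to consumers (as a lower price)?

For a small subsidy around the equilibrium, the benefit split depends on the relative slopes, which at a point are proportional to the elasticities.
Buyer share = εs/(εs + |εd|) = 1.8/(1.8 + 4) = 9/29; seller share = |εd|/(εs + |εd|) = 20/29.

Consumer share = 9/29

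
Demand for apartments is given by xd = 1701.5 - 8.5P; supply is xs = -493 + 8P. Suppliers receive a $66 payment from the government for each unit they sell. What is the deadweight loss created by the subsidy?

Deadweight loss = $8976

Pre-subsidy: 1701.5 - 8.5P = -493 + 8P gives P* = 133, x* = 571.
With the subsidy, sellers receive Ps = Pb + 66 for each unit, where Pb is the price buyers pay.
Supply in terms of Pb becomes xs = -493 + 8(Pb + 66) = 35 + 8Pb. Setting this equal to demand: 1701.5 - 8.5Pb = 35 + 8Pb, so Pb = 101.
Sellers receive Ps = 101 + 66 = 167; x' = 1701.5 − 8.5·101 = 843.
The subsidy expands output by 843 − 571 = 272 past the efficient level; on those units the gap between marginal cost and willingness to pay runs from 0 up to 66.
DWL = ½ × 66 × 272 = 8976.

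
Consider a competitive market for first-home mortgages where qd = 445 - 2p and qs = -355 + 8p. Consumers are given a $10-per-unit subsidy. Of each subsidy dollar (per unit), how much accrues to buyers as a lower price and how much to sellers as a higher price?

Pre-subsidy: 445 - 2p = -355 + 8p gives p* = 80, q* = 285.
With the rebate, buyers effectively pay pb = ps − 10, where ps is the price sellers receive.
Demand in terms of ps becomes qd = 445 − 2(ps − 10) = 465 - 2ps. Setting this equal to supply: 465 - 2ps = -355 + 8ps, so ps = 82.
Buyers pay pb = 82 − 10 = 72; q' = -355 + 8·82 = 301.
Buyers' price falls by p* − pb = 80 − 72 = 8; sellers' price rises by ps − p* = 82 − 80 = 2.

Buyers gain $8 per unit; sellers gain $2 per unit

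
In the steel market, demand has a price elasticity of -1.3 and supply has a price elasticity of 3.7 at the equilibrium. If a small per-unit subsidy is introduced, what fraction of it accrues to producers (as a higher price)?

For a small subsidy around the equilibrium, the benefit split depends on the relative slopes, which at a point are proportional to the elasticities.
Buyer share = εs/(εs + |εd|) = 3.7/(3.7 + 1.3) = 0.74; seller share = |εd|/(εs + |εd|) = 0.26.
So producers capture 0.26 of the subsidy.

Producer share = 0.26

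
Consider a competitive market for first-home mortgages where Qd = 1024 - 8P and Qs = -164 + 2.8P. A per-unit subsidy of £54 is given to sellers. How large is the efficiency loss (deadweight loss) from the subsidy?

Deadweight loss = £3024

Pre-subsidy: 1024 - 8P = -164 + 2.8P gives P* = 110, Q* = 144.
With the subsidy, sellers receive Ps = Pb + 54 for each unit, where Pb is the price buyers pay.
Supply in terms of Pb becomes Qs = -164 + 2.8(Pb + 54) = -12.8 + 2.8Pb. Setting this equal to demand: 1024 - 8Pb = -12.8 + 2.8Pb, so Pb = 96.
Sellers receive Ps = 96 + 54 = 150; Q' = 1024 − 8·96 = 256.
The subsidy expands output by 256 − 144 = 112 past the efficient level; on those units the gap between marginal cost and willingness to pay runs from 0 up to 54.
DWL = ½ × 54 × 112 = 3024.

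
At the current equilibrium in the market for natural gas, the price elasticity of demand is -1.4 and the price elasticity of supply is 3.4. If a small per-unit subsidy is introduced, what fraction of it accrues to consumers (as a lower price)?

Consumer share = 17/24

For a small subsidy around the equilibrium, the benefit split depends on the relative slopes, which at a point are proportional to the elasticities.
Buyer share = εs/(εs + |εd|) = 3.4/(3.4 + 1.4) = 17/24; seller share = |εd|/(εs + |εd|) = 7/24.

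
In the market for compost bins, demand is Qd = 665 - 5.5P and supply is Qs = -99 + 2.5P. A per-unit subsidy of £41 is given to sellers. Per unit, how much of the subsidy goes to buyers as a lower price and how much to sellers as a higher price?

Buyers gain £12.8125 per unit; sellers gain £28.1875 per unit

Pre-subsidy: 665 - 5.5P = -99 + 2.5P gives P* = 95.5, Q* = 139.75.
With the subsidy, sellers receive Ps = Pb + 41 for each unit, where Pb is the price buyers pay.
Supply in terms of Pb becomes Qs = -99 + 2.5(Pb + 41) = 3.5 + 2.5Pb. Setting this equal to demand: 665 - 5.5Pb = 3.5 + 2.5Pb, so Pb = 82.6875.
Sellers receive Ps = 82.6875 + 41 = 123.6875; Q' = 665 − 5.5·82.6875 = 210.21875.
Buyers' price falls by P* − Pb = 95.5 − 82.6875 = 12.8125; sellers' price rises by Ps − P* = 123.6875 − 95.5 = 28.1875.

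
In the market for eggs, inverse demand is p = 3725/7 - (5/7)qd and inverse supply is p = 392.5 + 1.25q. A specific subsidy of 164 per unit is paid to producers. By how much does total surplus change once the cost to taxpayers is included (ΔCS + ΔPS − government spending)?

Pre-subsidy: 3725/7 - (5/7)q = 392.5 + 1.25q gives q* = 782/11 and p* = 5295/11.
With the subsidy, sellers receive ps = pb + 164 for each unit, where pb is the price buyers pay.
On the curves, pb = 3725/7 - (5/7)q and ps = 392.5 + 1.25q; the wedge ps − pb = 164 gives 392.5 + 1.25q − (3725/7 - (5/7)q) = 164, so q' = 8502/55.
Then pb = 3725/7 − (5/7)·(8502/55) = 4639/11 and ps = 392.5 + 1.25·(8502/55) = 6443/11.
ΔCS = ½(782/11 + 8502/55)(5295/11 − 4639/11) = 4071136/605; ΔPS = ½(782/11 + 8502/55)(6443/11 − 5295/11) = 7124488/605.
Government spending = 164 × 8502/55 = 1394328/55.
Net change = 4071136/605 + 7124488/605 − 1394328/55 = -376544/55. The loss equals the DWL triangle ½·164·4592/55.

Net change in total surplus = -376544/55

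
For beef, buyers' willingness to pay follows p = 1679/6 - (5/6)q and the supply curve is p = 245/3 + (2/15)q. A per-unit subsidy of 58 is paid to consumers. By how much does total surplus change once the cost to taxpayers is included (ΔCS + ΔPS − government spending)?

Net change in total surplus = -1740

Pre-subsidy: 1679/6 - (5/6)q = 245/3 + (2/15)q gives q* = 205 and p* = 109.
With the rebate, buyers effectively pay pb = ps − 58, where ps is the price sellers receive.
On the curves, pb = 1679/6 - (5/6)q and ps = 245/3 + (2/15)q; the wedge ps − pb = 58 gives 245/3 + (2/15)q − (1679/6 - (5/6)q) = 58, so q' = 265.
Then pb = 1679/6 − (5/6)·265 = 59 and ps = 245/3 + (2/15)·265 = 117.
ΔCS = ½(205 + 265)(109 − 59) = 11750; ΔPS = ½(205 + 265)(117 − 109) = 1880.
Government spending = 58 × 265 = 15370.
Net change = 11750 + 1880 − 15370 = -1740. The loss equals the DWL triangle ½·58·60.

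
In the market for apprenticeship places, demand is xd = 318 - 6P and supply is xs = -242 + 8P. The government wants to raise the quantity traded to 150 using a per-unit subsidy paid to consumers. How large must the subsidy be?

At x = 150, invert demand for the buyer price: Pb = (318 − 150)/6 = 28; invert supply for the seller price: Ps = (150 − (-242))/8 = 49.
The subsidy must fill the gap: s = Ps − Pb = 49 − 28 = 21.

Required subsidy s = 21 per unit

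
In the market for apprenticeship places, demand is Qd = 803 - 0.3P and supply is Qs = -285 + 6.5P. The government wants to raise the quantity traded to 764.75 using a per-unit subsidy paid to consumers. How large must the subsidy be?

Required subsidy s = 34 per unit

At Q = 764.75, invert demand for the buyer price: Pb = (803 − 764.75)/0.3 = 127.5; invert supply for the seller price: Ps = (764.75 − (-285))/6.5 = 161.5.
The subsidy must fill the gap: s = Ps − Pb = 161.5 − 127.5 = 34.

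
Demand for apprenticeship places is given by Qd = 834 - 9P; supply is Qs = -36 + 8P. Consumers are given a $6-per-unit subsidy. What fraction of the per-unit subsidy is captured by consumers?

Consumer share = 8/17

Pre-subsidy: 834 - 9P = -36 + 8P gives P* = 870/17, Q* = 6348/17.
With the rebate, buyers effectively pay Pb = Ps − 6, where Ps is the price sellers receive.
Demand in terms of Ps becomes Qd = 834 − 9(Ps − 6) = 888 - 9Ps. Setting this equal to supply: 888 - 9Ps = -36 + 8Ps, so Ps = 924/17.
Buyers pay Pb = 924/17 − 6 = 822/17; Q' = -36 + 8·(924/17) = 6780/17.
Buyers' price falls by P* − Pb = 870/17 − 822/17 = 48/17; sellers' price rises by Ps − P* = 924/17 − 870/17 = 54/17.
So consumers capture (48/17)/6 = 8/17 of each unit of subsidy.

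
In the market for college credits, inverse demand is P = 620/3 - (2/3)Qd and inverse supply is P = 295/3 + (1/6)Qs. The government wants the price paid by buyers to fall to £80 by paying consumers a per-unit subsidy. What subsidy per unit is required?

At a buyer price of 80, quantity demanded is 310 − 1.5·80 = 190.
Sellers supply 190 only when they receive Ps = 295/3 + (1/6)·190 = 130.
s = Ps − Pb = 130 − 80 = 50.

Required subsidy s = £50 per unit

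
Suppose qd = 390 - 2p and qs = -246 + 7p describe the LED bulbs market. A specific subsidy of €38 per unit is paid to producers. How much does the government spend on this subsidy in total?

Government cost = 105260/9

Pre-subsidy: 390 - 2p = -246 + 7p gives p* = 212/3, q* = 746/3.
With the subsidy, sellers receive ps = pb + 38 for each unit, where pb is the price buyers pay.
Supply in terms of pb becomes qs = -246 + 7(pb + 38) = 20 + 7pb. Setting this equal to demand: 390 - 2pb = 20 + 7pb, so pb = 370/9.
Sellers receive ps = 370/9 + 38 = 712/9; q' = 390 − 2·(370/9) = 2770/9.
Government outlay = subsidy × quantity = 38 × 2770/9 = 105260/9.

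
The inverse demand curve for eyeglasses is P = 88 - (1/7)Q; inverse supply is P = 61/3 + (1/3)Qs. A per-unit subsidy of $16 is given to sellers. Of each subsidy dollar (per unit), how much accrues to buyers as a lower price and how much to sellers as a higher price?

Buyers gain $4.8 per unit; sellers gain $11.2 per unit

Pre-subsidy: 88 - (1/7)Q = 61/3 + (1/3)Q gives Q* = 142.1 and P* = 67.7.
With the subsidy, sellers receive Ps = Pb + 16 for each unit, where Pb is the price buyers pay.
On the curves, Pb = 88 - (1/7)Q and Ps = 61/3 + (1/3)Q; the wedge Ps − Pb = 16 gives 61/3 + (1/3)Q − (88 - (1/7)Q) = 16, so Q' = 175.7.
Then Pb = 88 − (1/7)·175.7 = 62.9 and Ps = 61/3 + (1/3)·175.7 = 78.9.
Buyers' price falls by P* − Pb = 67.7 − 62.9 = 4.8; sellers' price rises by Ps − P* = 78.9 − 67.7 = 11.2.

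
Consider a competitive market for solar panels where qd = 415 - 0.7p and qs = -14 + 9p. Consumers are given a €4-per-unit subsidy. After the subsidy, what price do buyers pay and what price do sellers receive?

Pre-subsidy: 415 - 0.7p = -14 + 9p gives p* = 4290/97, q* = 37252/97.
With the rebate, buyers effectively pay pb = ps − 4, where ps is the price sellers receive.
Demand in terms of ps becomes qd = 415 − 0.7(ps − 4) = 417.8 - 0.7ps. Setting this equal to supply: 417.8 - 0.7ps = -14 + 9ps, so ps = 4318/97.
Buyers pay pb = 4318/97 − 4 = 3930/97; q' = -14 + 9·(4318/97) = 37504/97.

Buyers pay 3930/97; sellers receive 4318/97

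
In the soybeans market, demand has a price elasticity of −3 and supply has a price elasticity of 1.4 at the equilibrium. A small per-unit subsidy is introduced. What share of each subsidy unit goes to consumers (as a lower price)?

For a small subsidy around the equilibrium, the benefit split depends on the relative slopes, which at a point are proportional to the elasticities.
Buyer share = εs/(εs + |εd|) = 1.4/(1.4 + 3) = 7/22; seller share = |εd|/(εs + |εd|) = 15/22.

Consumer share = 7/22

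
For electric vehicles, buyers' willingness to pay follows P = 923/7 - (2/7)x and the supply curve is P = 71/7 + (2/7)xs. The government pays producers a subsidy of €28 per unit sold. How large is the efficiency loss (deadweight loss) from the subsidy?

Deadweight loss = €686

Pre-subsidy: 923/7 - (2/7)x = 71/7 + (2/7)x gives x* = 213 and P* = 71.
With the subsidy, sellers receive Ps = Pb + 28 for each unit, where Pb is the price buyers pay.
On the curves, Pb = 923/7 - (2/7)x and Ps = 71/7 + (2/7)x; the wedge Ps − Pb = 28 gives 71/7 + (2/7)x − (923/7 - (2/7)x) = 28, so x' = 262.
Then Pb = 923/7 − (2/7)·262 = 57 and Ps = 71/7 + (2/7)·262 = 85.
The subsidy expands output by 262 − 213 = 49 past the efficient level; on those units the gap between marginal cost and willingness to pay runs from 0 up to 28.
DWL = ½ × 28 × 49 = 686.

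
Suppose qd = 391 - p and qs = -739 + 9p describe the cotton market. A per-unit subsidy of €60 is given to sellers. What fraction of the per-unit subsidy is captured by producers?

Producer share = 0.1

Pre-subsidy: 391 - p = -739 + 9p gives p* = 113, q* = 278.
With the subsidy, sellers receive ps = pb + 60 for each unit, where pb is the price buyers pay.
Supply in terms of pb becomes qs = -739 + 9(pb + 60) = -199 + 9pb. Setting this equal to demand: 391 - pb = -199 + 9pb, so pb = 59.
Sellers receive ps = 59 + 60 = 119; q' = 391 − 1·59 = 332.
Buyers' price falls by p* − pb = 113 − 59 = 54; sellers' price rises by ps − p* = 119 − 113 = 6.
So producers capture 6/60 = 0.1 of each unit of subsidy.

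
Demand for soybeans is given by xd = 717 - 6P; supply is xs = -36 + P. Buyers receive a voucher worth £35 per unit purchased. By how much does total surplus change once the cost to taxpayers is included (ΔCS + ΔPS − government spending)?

Pre-subsidy: 717 - 6P = -36 + P gives P* = 753/7, x* = 501/7.
With the rebate, buyers effectively pay Pb = Ps − 35, where Ps is the price sellers receive.
Demand in terms of Ps becomes xd = 717 − 6(Ps − 35) = 927 - 6Ps. Setting this equal to supply: 927 - 6Ps = -36 + Ps, so Ps = 963/7.
Buyers pay Pb = 963/7 − 35 = 718/7; x' = -36 + 1·(963/7) = 711/7.
ΔCS = ½(501/7 + 711/7)(753/7 − 718/7) = 3030/7; ΔPS = ½(501/7 + 711/7)(963/7 − 753/7) = 18180/7.
Government spending = 35 × 711/7 = 3555.
Net change = 3030/7 + 18180/7 − 3555 = -525. The loss equals the DWL triangle ½·35·30.

Net change in total surplus = -£525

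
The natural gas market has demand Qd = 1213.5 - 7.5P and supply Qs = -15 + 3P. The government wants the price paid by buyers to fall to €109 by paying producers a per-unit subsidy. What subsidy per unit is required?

Required subsidy s = €28 per unit

At a buyer price of 109, quantity demanded is 1213.5 − 7.5·109 = 396.
Sellers supply 396 only when they receive Ps with -15 + 3·Ps = 396, i.e. Ps = 137.
s = Ps − Pb = 137 − 109 = 28.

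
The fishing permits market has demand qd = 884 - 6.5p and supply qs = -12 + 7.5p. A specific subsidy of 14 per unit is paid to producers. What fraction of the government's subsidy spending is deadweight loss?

DWL / government spending = 5/106

Pre-subsidy: 884 - 6.5p = -12 + 7.5p gives p* = 64, q* = 468.
With the subsidy, sellers receive ps = pb + 14 for each unit, where pb is the price buyers pay.
Supply in terms of pb becomes qs = -12 + 7.5(pb + 14) = 93 + 7.5pb. Setting this equal to demand: 884 - 6.5pb = 93 + 7.5pb, so pb = 56.5.
Sellers receive ps = 56.5 + 14 = 70.5; q' = 884 − 6.5·56.5 = 516.75.
ΔCS = ½(468 + 516.75)(64 − 56.5) = 3692.8125; ΔPS = ½(468 + 516.75)(70.5 − 64) = 3200.4375.
Government spending = 14 × 516.75 = 7234.5.
DWL = ½ × 14 × (516.75 − 468) = 341.25; fraction = 341.25 / 7234.5 = 5/106.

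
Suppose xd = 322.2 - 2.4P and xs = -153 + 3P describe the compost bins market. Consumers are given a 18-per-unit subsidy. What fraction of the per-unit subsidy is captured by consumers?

Consumer share = 5/9

Pre-subsidy: 322.2 - 2.4P = -153 + 3P gives P* = 88, x* = 111.
With the rebate, buyers effectively pay Pb = Ps − 18, where Ps is the price sellers receive.
Demand in terms of Ps becomes xd = 322.2 − 2.4(Ps − 18) = 365.4 - 2.4Ps. Setting this equal to supply: 365.4 - 2.4Ps = -153 + 3Ps, so Ps = 96.
Buyers pay Pb = 96 − 18 = 78; x' = -153 + 3·96 = 135.
Buyers' price falls by P* − Pb = 88 − 78 = 10; sellers' price rises by Ps − P* = 96 − 88 = 8.
So consumers capture 10/18 = 5/9 of each unit of subsidy.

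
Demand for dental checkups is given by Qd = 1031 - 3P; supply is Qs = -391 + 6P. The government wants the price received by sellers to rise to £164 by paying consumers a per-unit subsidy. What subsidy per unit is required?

Required subsidy s = £18 per unit

At a seller price of 164, quantity supplied is -391 + 6·164 = 593.
Buyers absorb 593 only when they pay Pb with 1031 − 3·Pb = 593, i.e. Pb = 146.
s = Ps − Pb = 164 − 146 = 18.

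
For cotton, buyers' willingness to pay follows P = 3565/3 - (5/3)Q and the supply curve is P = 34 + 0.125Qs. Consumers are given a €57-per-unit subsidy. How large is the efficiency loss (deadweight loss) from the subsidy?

Pre-subsidy: 3565/3 - (5/3)Q = 34 + 0.125Q gives Q* = 27704/43 and P* = 4925/43.
With the rebate, buyers effectively pay Pb = Ps − 57, where Ps is the price sellers receive.
On the curves, Pb = 3565/3 - (5/3)Q and Ps = 34 + 0.125Q; the wedge Ps − Pb = 57 gives 34 + 0.125Q − (3565/3 - (5/3)Q) = 57, so Q' = 29072/43.
Then Pb = 3565/3 − (5/3)·(29072/43) = 2645/43 and Ps = 34 + 0.125·(29072/43) = 5096/43.
The subsidy expands output by 29072/43 − 27704/43 = 1368/43 past the efficient level; on those units the gap between marginal cost and willingness to pay runs from 0 up to 57.
DWL = ½ × 57 × 1368/43 = 38988/43.

Deadweight loss = 38988/43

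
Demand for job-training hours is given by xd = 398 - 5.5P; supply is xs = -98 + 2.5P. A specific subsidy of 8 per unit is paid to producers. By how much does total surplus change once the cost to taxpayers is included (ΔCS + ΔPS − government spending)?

Pre-subsidy: 398 - 5.5P = -98 + 2.5P gives P* = 62, x* = 57.
With the subsidy, sellers receive Ps = Pb + 8 for each unit, where Pb is the price buyers pay.
Supply in terms of Pb becomes xs = -98 + 2.5(Pb + 8) = -78 + 2.5Pb. Setting this equal to demand: 398 - 5.5Pb = -78 + 2.5Pb, so Pb = 59.5.
Sellers receive Ps = 59.5 + 8 = 67.5; x' = 398 − 5.5·59.5 = 70.75.
ΔCS = ½(57 + 70.75)(62 − 59.5) = 159.6875; ΔPS = ½(57 + 70.75)(67.5 − 62) = 351.3125.
Government spending = 8 × 70.75 = 566.
Net change = 159.6875 + 351.3125 − 566 = -55. The loss equals the DWL triangle ½·8·13.75.

Net change in total surplus = -55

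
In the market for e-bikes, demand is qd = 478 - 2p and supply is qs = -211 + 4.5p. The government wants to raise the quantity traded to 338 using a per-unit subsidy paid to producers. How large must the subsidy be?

Required subsidy s = 52 per unit

At q = 338, invert demand for the buyer price: pb = (478 − 338)/2 = 70; invert supply for the seller price: ps = (338 − (-211))/4.5 = 122.
The subsidy must fill the gap: s = ps − pb = 122 − 70 = 52.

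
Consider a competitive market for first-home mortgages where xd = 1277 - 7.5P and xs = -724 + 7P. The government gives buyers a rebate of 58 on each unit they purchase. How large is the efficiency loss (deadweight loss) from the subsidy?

Pre-subsidy: 1277 - 7.5P = -724 + 7P gives P* = 138, x* = 242.
With the rebate, buyers effectively pay Pb = Ps − 58, where Ps is the price sellers receive.
Demand in terms of Ps becomes xd = 1277 − 7.5(Ps − 58) = 1712 - 7.5Ps. Setting this equal to supply: 1712 - 7.5Ps = -724 + 7Ps, so Ps = 168.
Buyers pay Pb = 168 − 58 = 110; x' = -724 + 7·168 = 452.
The subsidy expands output by 452 − 242 = 210 past the efficient level; on those units the gap between marginal cost and willingness to pay runs from 0 up to 58.
DWL = ½ × 58 × 210 = 6090.

Deadweight loss = 6090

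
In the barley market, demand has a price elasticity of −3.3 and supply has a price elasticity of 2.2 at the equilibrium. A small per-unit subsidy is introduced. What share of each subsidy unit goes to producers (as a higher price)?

Producer share = 0.6

For a small subsidy around the equilibrium, the benefit split depends on the relative slopes, which at a point are proportional to the elasticities.
Buyer share = εs/(εs + |εd|) = 2.2/(2.2 + 3.3) = 0.4; seller share = |εd|/(εs + |εd|) = 0.6.
So producers capture 0.6 of the subsidy.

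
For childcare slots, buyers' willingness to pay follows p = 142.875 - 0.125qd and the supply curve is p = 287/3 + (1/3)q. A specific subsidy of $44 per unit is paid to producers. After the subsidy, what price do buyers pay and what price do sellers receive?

Buyers pay $118; sellers receive $162

Pre-subsidy: 142.875 - 0.125q = 287/3 + (1/3)q gives q* = 103 and p* = 130.
With the subsidy, sellers receive ps = pb + 44 for each unit, where pb is the price buyers pay.
On the curves, pb = 142.875 - 0.125q and ps = 287/3 + (1/3)q; the wedge ps − pb = 44 gives 287/3 + (1/3)q − (142.875 - 0.125q) = 44, so q' = 199.
Then pb = 142.875 − 0.125·199 = 118 and ps = 287/3 + (1/3)·199 = 162.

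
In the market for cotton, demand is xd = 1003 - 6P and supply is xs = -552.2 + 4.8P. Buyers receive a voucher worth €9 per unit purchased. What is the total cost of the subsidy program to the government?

Pre-subsidy: 1003 - 6P = -552.2 + 4.8P gives P* = 144, x* = 139.
With the rebate, buyers effectively pay Pb = Ps − 9, where Ps is the price sellers receive.
Demand in terms of Ps becomes xd = 1003 − 6(Ps − 9) = 1057 - 6Ps. Setting this equal to supply: 1057 - 6Ps = -552.2 + 4.8Ps, so Ps = 149.
Buyers pay Pb = 149 − 9 = 140; x' = -552.2 + 4.8·149 = 163.
Government outlay = subsidy × quantity = 9 × 163 = 1467.

Government cost = €1467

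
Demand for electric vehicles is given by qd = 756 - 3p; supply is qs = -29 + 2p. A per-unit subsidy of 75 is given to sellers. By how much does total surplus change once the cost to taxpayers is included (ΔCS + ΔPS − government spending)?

Pre-subsidy: 756 - 3p = -29 + 2p gives p* = 157, q* = 285.
With the subsidy, sellers receive ps = pb + 75 for each unit, where pb is the price buyers pay.
Supply in terms of pb becomes qs = -29 + 2(pb + 75) = 121 + 2pb. Setting this equal to demand: 756 - 3pb = 121 + 2pb, so pb = 127.
Sellers receive ps = 127 + 75 = 202; q' = 756 − 3·127 = 375.
ΔCS = ½(285 + 375)(157 − 127) = 9900; ΔPS = ½(285 + 375)(202 − 157) = 14850.
Government spending = 75 × 375 = 28125.
Net change = 9900 + 14850 − 28125 = -3375. The loss equals the DWL triangle ½·75·90.

Net change in total surplus = -3375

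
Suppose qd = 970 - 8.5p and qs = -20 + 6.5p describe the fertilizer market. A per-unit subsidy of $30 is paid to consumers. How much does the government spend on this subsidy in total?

Government cost = $15585

Pre-subsidy: 970 - 8.5p = -20 + 6.5p gives p* = 66, q* = 409.
With the rebate, buyers effectively pay pb = ps − 30, where ps is the price sellers receive.
Demand in terms of ps becomes qd = 970 − 8.5(ps − 30) = 1225 - 8.5ps. Setting this equal to supply: 1225 - 8.5ps = -20 + 6.5ps, so ps = 83.
Buyers pay pb = 83 − 30 = 53; q' = -20 + 6.5·83 = 519.5.
Government outlay = subsidy × quantity = 30 × 519.5 = 15585.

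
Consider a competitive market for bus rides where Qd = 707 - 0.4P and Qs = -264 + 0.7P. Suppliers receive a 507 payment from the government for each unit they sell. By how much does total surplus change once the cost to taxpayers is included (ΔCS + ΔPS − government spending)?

Net change in total surplus = -1799343/55

Pre-subsidy: 707 - 0.4P = -264 + 0.7P gives P* = 9710/11, Q* = 3893/11.
With the subsidy, sellers receive Ps = Pb + 507 for each unit, where Pb is the price buyers pay.
Supply in terms of Pb becomes Qs = -264 + 0.7(Pb + 507) = 90.9 + 0.7Pb. Setting this equal to demand: 707 - 0.4Pb = 90.9 + 0.7Pb, so Pb = 6161/11.
Sellers receive Ps = 6161/11 + 507 = 11738/11; Q' = 707 − 0.4·(6161/11) = 26563/55.
ΔCS = ½(3893/11 + 26563/55)(9710/11 − 6161/11) = 81676686/605; ΔPS = ½(3893/11 + 26563/55)(11738/11 − 9710/11) = 46672392/605.
Government spending = 507 × 26563/55 = 13467441/55.
Net change = 81676686/605 + 46672392/605 − 13467441/55 = -1799343/55. The loss equals the DWL triangle ½·507·7098/55.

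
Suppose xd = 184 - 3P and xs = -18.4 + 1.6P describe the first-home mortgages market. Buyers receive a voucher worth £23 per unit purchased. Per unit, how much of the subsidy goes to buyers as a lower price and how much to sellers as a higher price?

Pre-subsidy: 184 - 3P = -18.4 + 1.6P gives P* = 44, x* = 52.
With the rebate, buyers effectively pay Pb = Ps − 23, where Ps is the price sellers receive.
Demand in terms of Ps becomes xd = 184 − 3(Ps − 23) = 253 - 3Ps. Setting this equal to supply: 253 - 3Ps = -18.4 + 1.6Ps, so Ps = 59.
Buyers pay Pb = 59 − 23 = 36; x' = -18.4 + 1.6·59 = 76.
Buyers' price falls by P* − Pb = 44 − 36 = 8; sellers' price rises by Ps − P* = 59 − 44 = 15.

Buyers gain £8 per unit; sellers gain £15 per unit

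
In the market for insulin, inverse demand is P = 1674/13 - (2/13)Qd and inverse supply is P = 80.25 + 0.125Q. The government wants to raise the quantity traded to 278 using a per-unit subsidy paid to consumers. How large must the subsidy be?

Required subsidy s = 29 per unit

At Q = 278, from the demand curve buyers pay Pb = 1674/13 − (2/13)·278 = 86; from the supply curve sellers need Ps = 80.25 + 0.125·278 = 115.
The subsidy must fill the gap: s = Ps − Pb = 115 − 86 = 29.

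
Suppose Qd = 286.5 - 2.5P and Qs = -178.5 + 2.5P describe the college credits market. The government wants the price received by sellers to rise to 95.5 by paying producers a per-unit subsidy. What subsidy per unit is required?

At a seller price of 95.5, quantity supplied is -178.5 + 2.5·95.5 = 60.25.
Buyers absorb 60.25 only when they pay Pb with 286.5 − 2.5·Pb = 60.25, i.e. Pb = 90.5.
s = Ps − Pb = 95.5 − 90.5 = 5.

Required subsidy s = 5 per unit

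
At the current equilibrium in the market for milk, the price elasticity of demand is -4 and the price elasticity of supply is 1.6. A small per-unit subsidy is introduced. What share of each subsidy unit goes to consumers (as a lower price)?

Consumer share = 2/7

For a small subsidy around the equilibrium, the benefit split depends on the relative slopes, which at a point are proportional to the elasticities.
Buyer share = εs/(εs + |εd|) = 1.6/(1.6 + 4) = 2/7; seller share = |εd|/(εs + |εd|) = 5/7.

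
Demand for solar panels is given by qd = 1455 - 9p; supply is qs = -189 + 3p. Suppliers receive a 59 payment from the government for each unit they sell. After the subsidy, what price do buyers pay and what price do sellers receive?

Pre-subsidy: 1455 - 9p = -189 + 3p gives p* = 137, q* = 222.
With the subsidy, sellers receive ps = pb + 59 for each unit, where pb is the price buyers pay.
Supply in terms of pb becomes qs = -189 + 3(pb + 59) = -12 + 3pb. Setting this equal to demand: 1455 - 9pb = -12 + 3pb, so pb = 122.25.
Sellers receive ps = 122.25 + 59 = 181.25; q' = 1455 − 9·122.25 = 354.75.

Buyers pay 122.25; sellers receive 181.25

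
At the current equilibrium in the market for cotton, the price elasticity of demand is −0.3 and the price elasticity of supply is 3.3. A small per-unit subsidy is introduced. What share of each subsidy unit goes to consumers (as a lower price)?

Consumer share = 11/12

For a small subsidy around the equilibrium, the benefit split depends on the relative slopes, which at a point are proportional to the elasticities.
Buyer share = εs/(εs + |εd|) = 3.3/(3.3 + 0.3) = 11/12; seller share = |εd|/(εs + |εd|) = 1/12.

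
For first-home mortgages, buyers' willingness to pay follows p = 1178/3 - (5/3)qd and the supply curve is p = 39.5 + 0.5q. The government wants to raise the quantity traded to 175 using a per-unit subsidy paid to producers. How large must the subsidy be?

At q = 175, from the demand curve buyers pay pb = 1178/3 − (5/3)·175 = 101; from the supply curve sellers need ps = 39.5 + 0.5·175 = 127.
The subsidy must fill the gap: s = ps − pb = 127 − 101 = 26.

Required subsidy s = 26 per unit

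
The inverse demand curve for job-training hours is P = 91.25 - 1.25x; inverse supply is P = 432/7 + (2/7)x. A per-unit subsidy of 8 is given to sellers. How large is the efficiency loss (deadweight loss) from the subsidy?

Deadweight loss = 896/43

Pre-subsidy: 91.25 - 1.25x = 432/7 + (2/7)x gives x* = 827/43 and P* = 2890/43.
With the subsidy, sellers receive Ps = Pb + 8 for each unit, where Pb is the price buyers pay.
On the curves, Pb = 91.25 - 1.25x and Ps = 432/7 + (2/7)x; the wedge Ps − Pb = 8 gives 432/7 + (2/7)x − (91.25 - 1.25x) = 8, so x' = 1051/43.
Then Pb = 91.25 − 1.25·(1051/43) = 2610/43 and Ps = 432/7 + (2/7)·(1051/43) = 2954/43.
The subsidy expands output by 1051/43 − 827/43 = 224/43 past the efficient level; on those units the gap between marginal cost and willingness to pay runs from 0 up to 8.
DWL = ½ × 8 × 224/43 = 896/43.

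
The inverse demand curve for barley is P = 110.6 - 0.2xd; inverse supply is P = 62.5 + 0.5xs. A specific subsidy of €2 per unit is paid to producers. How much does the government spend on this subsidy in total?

Pre-subsidy: 110.6 - 0.2x = 62.5 + 0.5x gives x* = 481/7 and P* = 678/7.
With the subsidy, sellers receive Ps = Pb + 2 for each unit, where Pb is the price buyers pay.
On the curves, Pb = 110.6 - 0.2x and Ps = 62.5 + 0.5x; the wedge Ps − Pb = 2 gives 62.5 + 0.5x − (110.6 - 0.2x) = 2, so x' = 501/7.
Then Pb = 110.6 − 0.2·(501/7) = 674/7 and Ps = 62.5 + 0.5·(501/7) = 688/7.
Government outlay = subsidy × quantity = 2 × 501/7 = 1002/7.

Government cost = 1002/7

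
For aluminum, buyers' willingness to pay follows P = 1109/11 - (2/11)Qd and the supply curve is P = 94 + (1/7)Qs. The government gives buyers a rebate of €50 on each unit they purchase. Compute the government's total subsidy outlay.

Pre-subsidy: 1109/11 - (2/11)Q = 94 + (1/7)Q gives Q* = 21 and P* = 97.
With the rebate, buyers effectively pay Pb = Ps − 50, where Ps is the price sellers receive.
On the curves, Pb = 1109/11 - (2/11)Q and Ps = 94 + (1/7)Q; the wedge Ps − Pb = 50 gives 94 + (1/7)Q − (1109/11 - (2/11)Q) = 50, so Q' = 175.
Then Pb = 1109/11 − (2/11)·175 = 69 and Ps = 94 + (1/7)·175 = 119.
Government outlay = subsidy × quantity = 50 × 175 = 8750.

Government cost = €8750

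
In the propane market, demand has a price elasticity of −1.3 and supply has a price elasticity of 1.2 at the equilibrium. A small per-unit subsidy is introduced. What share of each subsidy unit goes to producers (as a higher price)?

Producer share = 0.52

For a small subsidy around the equilibrium, the benefit split depends on the relative slopes, which at a point are proportional to the elasticities.
Buyer share = εs/(εs + |εd|) = 1.2/(1.2 + 1.3) = 0.48; seller share = |εd|/(εs + |εd|) = 0.52.
So producers capture 0.52 of the subsidy.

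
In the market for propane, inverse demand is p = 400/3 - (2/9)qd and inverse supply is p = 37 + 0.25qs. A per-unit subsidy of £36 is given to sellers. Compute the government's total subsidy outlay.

Government cost = 171504/17

Pre-subsidy: 400/3 - (2/9)q = 37 + 0.25q gives q* = 204 and p* = 88.
With the subsidy, sellers receive ps = pb + 36 for each unit, where pb is the price buyers pay.
On the curves, pb = 400/3 - (2/9)q and ps = 37 + 0.25q; the wedge ps − pb = 36 gives 37 + 0.25q − (400/3 - (2/9)q) = 36, so q' = 4764/17.
Then pb = 400/3 − (2/9)·(4764/17) = 1208/17 and ps = 37 + 0.25·(4764/17) = 1820/17.
Government outlay = subsidy × quantity = 36 × 4764/17 = 171504/17.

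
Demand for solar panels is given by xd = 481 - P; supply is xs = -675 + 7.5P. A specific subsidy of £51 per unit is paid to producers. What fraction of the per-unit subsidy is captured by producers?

Producer share = 2/17

Pre-subsidy: 481 - P = -675 + 7.5P gives P* = 136, x* = 345.
With the subsidy, sellers receive Ps = Pb + 51 for each unit, where Pb is the price buyers pay.
Supply in terms of Pb becomes xs = -675 + 7.5(Pb + 51) = -292.5 + 7.5Pb. Setting this equal to demand: 481 - Pb = -292.5 + 7.5Pb, so Pb = 91.
Sellers receive Ps = 91 + 51 = 142; x' = 481 − 1·91 = 390.
Buyers' price falls by P* − Pb = 136 − 91 = 45; sellers' price rises by Ps − P* = 142 − 136 = 6.
So producers capture 6/51 = 2/17 of each unit of subsidy.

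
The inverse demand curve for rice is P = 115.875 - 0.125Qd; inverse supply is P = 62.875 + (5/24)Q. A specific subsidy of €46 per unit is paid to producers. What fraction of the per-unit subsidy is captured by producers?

Producer share = 0.625

Pre-subsidy: 115.875 - 0.125Q = 62.875 + (5/24)Q gives Q* = 159 and P* = 96.
With the subsidy, sellers receive Ps = Pb + 46 for each unit, where Pb is the price buyers pay.
On the curves, Pb = 115.875 - 0.125Q and Ps = 62.875 + (5/24)Q; the wedge Ps − Pb = 46 gives 62.875 + (5/24)Q − (115.875 - 0.125Q) = 46, so Q' = 297.
Then Pb = 115.875 − 0.125·297 = 78.75 and Ps = 62.875 + (5/24)·297 = 124.75.
Buyers' price falls by P* − Pb = 96 − 78.75 = 17.25; sellers' price rises by Ps − P* = 124.75 − 96 = 28.75.
So producers capture 28.75/46 = 0.625 of each unit of subsidy.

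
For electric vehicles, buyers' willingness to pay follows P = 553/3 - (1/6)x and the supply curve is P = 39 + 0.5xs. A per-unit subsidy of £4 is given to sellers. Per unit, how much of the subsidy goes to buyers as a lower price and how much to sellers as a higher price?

Buyers gain £1 per unit; sellers gain £3 per unit

Pre-subsidy: 553/3 - (1/6)x = 39 + 0.5x gives x* = 218 and P* = 148.
With the subsidy, sellers receive Ps = Pb + 4 for each unit, where Pb is the price buyers pay.
On the curves, Pb = 553/3 - (1/6)x and Ps = 39 + 0.5x; the wedge Ps − Pb = 4 gives 39 + 0.5x − (553/3 - (1/6)x) = 4, so x' = 224.
Then Pb = 553/3 − (1/6)·224 = 147 and Ps = 39 + 0.5·224 = 151.
Buyers' price falls by P* − Pb = 148 − 147 = 1; sellers' price rises by Ps − P* = 151 − 148 = 3.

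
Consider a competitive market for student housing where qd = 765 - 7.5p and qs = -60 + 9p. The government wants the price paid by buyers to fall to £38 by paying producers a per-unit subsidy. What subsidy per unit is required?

Required subsidy s = £22 per unit

At a buyer price of 38, quantity demanded is 765 − 7.5·38 = 480.
Sellers supply 480 only when they receive ps with -60 + 9·ps = 480, i.e. ps = 60.
s = ps − pb = 60 − 38 = 22.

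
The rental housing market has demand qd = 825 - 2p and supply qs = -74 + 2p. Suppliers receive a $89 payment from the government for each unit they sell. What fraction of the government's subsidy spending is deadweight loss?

DWL / government spending = 89/929

Pre-subsidy: 825 - 2p = -74 + 2p gives p* = 224.75, q* = 375.5.
With the subsidy, sellers receive ps = pb + 89 for each unit, where pb is the price buyers pay.
Supply in terms of pb becomes qs = -74 + 2(pb + 89) = 104 + 2pb. Setting this equal to demand: 825 - 2pb = 104 + 2pb, so pb = 180.25.
Sellers receive ps = 180.25 + 89 = 269.25; q' = 825 − 2·180.25 = 464.5.
ΔCS = ½(375.5 + 464.5)(224.75 − 180.25) = 18690; ΔPS = ½(375.5 + 464.5)(269.25 − 224.75) = 18690.
Government spending = 89 × 464.5 = 41340.5.
DWL = ½ × 89 × (464.5 − 375.5) = 3960.5; fraction = 3960.5 / 41340.5 = 89/929.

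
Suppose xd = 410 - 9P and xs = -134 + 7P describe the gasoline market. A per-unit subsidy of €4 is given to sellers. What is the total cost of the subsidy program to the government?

Government cost = €479

Pre-subsidy: 410 - 9P = -134 + 7P gives P* = 34, x* = 104.
With the subsidy, sellers receive Ps = Pb + 4 for each unit, where Pb is the price buyers pay.
Supply in terms of Pb becomes xs = -134 + 7(Pb + 4) = -106 + 7Pb. Setting this equal to demand: 410 - 9Pb = -106 + 7Pb, so Pb = 32.25.
Sellers receive Ps = 32.25 + 4 = 36.25; x' = 410 − 9·32.25 = 119.75.
Government outlay = subsidy × quantity = 4 × 119.75 = 479.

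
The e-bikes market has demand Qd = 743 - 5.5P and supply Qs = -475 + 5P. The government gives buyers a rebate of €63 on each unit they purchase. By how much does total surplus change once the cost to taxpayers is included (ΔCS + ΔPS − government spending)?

Pre-subsidy: 743 - 5.5P = -475 + 5P gives P* = 116, Q* = 105.
With the rebate, buyers effectively pay Pb = Ps − 63, where Ps is the price sellers receive.
Demand in terms of Ps becomes Qd = 743 − 5.5(Ps − 63) = 1089.5 - 5.5Ps. Setting this equal to supply: 1089.5 - 5.5Ps = -475 + 5Ps, so Ps = 149.
Buyers pay Pb = 149 − 63 = 86; Q' = -475 + 5·149 = 270.
ΔCS = ½(105 + 270)(116 − 86) = 5625; ΔPS = ½(105 + 270)(149 − 116) = 6187.5.
Government spending = 63 × 270 = 17010.
Net change = 5625 + 6187.5 − 17010 = -5197.5. The loss equals the DWL triangle ½·63·165.

Net change in total surplus = -€5197.5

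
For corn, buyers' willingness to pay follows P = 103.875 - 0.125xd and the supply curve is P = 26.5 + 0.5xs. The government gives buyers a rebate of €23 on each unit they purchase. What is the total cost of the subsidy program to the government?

Pre-subsidy: 103.875 - 0.125x = 26.5 + 0.5x gives x* = 123.8 and P* = 88.4.
With the rebate, buyers effectively pay Pb = Ps − 23, where Ps is the price sellers receive.
On the curves, Pb = 103.875 - 0.125x and Ps = 26.5 + 0.5x; the wedge Ps − Pb = 23 gives 26.5 + 0.5x − (103.875 - 0.125x) = 23, so x' = 160.6.
Then Pb = 103.875 − 0.125·160.6 = 83.8 and Ps = 26.5 + 0.5·160.6 = 106.8.
Government outlay = subsidy × quantity = 23 × 160.6 = 3693.8.

Government cost = €3693.8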